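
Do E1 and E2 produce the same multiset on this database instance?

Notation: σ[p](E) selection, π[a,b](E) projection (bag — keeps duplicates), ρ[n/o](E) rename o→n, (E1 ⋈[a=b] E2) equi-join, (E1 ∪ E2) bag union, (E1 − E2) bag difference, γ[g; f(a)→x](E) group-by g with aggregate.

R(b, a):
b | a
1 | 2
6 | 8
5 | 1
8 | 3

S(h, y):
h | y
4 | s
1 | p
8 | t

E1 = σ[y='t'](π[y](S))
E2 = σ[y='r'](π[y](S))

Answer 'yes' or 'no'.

E1 stepwise |·|:
  S → 3
  π[y](S) → 3
  σ[y='t'](π[y](S)) → 1
E2 stepwise |·|:
  S → 3
  π[y](S) → 3
  σ[y='r'](π[y](S)) → 0

E1 result:
y
t
E2 result:
y
(0 rows)
Witness: ('t',) appears 1× in E1 but 0× in E2.

no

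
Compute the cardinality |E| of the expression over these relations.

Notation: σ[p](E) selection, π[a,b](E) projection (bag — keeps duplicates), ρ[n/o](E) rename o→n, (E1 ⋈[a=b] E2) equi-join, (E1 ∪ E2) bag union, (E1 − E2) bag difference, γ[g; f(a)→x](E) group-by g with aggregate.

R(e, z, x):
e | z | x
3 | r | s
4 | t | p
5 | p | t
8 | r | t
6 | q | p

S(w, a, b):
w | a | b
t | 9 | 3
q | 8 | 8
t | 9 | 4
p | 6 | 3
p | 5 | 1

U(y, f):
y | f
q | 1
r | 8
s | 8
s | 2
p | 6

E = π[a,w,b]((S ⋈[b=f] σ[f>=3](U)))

Subexpression sizes:
  S → 5
  U → 5
  σ[f>=3](U) → 3
  (S ⋈[b=f] σ[f>=3](U)) → 2
  π[a,w,b]((S ⋈[b=f] σ[f>=3](U))) → 2

|E| = 2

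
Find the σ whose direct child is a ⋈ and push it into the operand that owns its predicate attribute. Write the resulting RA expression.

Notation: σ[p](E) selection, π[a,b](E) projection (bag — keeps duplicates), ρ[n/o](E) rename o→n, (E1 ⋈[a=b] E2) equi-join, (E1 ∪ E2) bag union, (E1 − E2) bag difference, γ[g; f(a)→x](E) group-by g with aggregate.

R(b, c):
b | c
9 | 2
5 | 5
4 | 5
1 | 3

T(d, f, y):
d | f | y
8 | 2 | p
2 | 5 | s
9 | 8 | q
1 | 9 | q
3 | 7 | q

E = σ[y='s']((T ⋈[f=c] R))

σ filters on y, owned by the left side.
E' = (σ[y='s'](T) ⋈[f=c] R)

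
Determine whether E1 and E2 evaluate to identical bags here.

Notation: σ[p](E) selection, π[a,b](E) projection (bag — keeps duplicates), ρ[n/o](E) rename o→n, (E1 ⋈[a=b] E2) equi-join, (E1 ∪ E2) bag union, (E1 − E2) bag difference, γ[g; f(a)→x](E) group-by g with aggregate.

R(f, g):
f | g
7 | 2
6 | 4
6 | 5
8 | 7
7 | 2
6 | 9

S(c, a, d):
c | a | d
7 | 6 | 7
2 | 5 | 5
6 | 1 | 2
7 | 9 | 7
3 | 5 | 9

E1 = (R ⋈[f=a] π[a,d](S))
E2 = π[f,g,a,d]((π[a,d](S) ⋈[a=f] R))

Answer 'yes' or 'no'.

E1 subexpression sizes:
  R → 6
  S → 5
  π[a,d](S) → 5
  (R ⋈[f=a] π[a,d](S)) → 3
E2 subexpression sizes:
  S → 5
  π[a,d](S) → 5
  R → 6
  (π[a,d](S) ⋈[a=f] R) → 3
  π[f,g,a,d]((π[a,d](S) ⋈[a=f] R)) → 3

E1 and E2 produce the same multiset:
f | g | a | d
6 | 4 | 6 | 7
6 | 5 | 6 | 7
6 | 9 | 6 | 7

yes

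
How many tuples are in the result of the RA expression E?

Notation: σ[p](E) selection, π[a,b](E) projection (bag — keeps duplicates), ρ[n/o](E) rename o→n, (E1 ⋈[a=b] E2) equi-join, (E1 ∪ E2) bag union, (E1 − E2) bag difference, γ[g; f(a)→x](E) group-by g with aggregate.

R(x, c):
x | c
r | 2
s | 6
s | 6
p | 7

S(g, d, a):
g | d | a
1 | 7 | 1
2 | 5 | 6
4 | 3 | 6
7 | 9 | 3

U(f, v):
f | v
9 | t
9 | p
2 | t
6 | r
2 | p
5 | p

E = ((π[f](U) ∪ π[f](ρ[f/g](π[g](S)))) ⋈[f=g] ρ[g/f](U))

Stepwise |·|:
  U → 6
  π[f](U) → 6
  S → 4
  π[g](S) → 4
  ρ[f/g](π[g](S)) → 4
  π[f](ρ[f/g](π[g](S))) → 4
  (π[f](U) ∪ π[f](ρ[f/g](π[g](S)))) → 10
  U → 6
  ρ[g/f](U) → 6
  ((π[f](U) ∪ π[f](ρ[f/g](π[g](S)))) ⋈[f=g] ρ[g/f](U)) → 12

|E| = 12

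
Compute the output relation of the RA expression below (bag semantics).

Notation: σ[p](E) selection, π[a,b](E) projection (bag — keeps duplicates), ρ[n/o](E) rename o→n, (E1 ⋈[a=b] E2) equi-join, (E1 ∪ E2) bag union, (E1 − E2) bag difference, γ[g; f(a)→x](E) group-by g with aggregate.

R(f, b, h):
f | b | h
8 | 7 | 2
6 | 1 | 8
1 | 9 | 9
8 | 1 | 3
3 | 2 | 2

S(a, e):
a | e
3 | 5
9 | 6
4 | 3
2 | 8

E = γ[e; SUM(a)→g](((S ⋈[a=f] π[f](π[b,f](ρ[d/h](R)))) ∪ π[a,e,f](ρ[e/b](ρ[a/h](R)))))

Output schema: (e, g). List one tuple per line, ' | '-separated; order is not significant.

Row counts bottom-up:
  S → 4
  R → 5
  ρ[d/h](R) → 5
  π[b,f](ρ[d/h](R)) → 5
  π[f](π[b,f](ρ[d/h](R))) → 5
  (S ⋈[a=f] π[f](π[b,f](ρ[d/h](R)))) → 1
  R → 5
  ρ[a/h](R) → 5
  ρ[e/b](ρ[a/h](R)) → 5
  π[a,e,f](ρ[e/b](ρ[a/h](R))) → 5
  ((S ⋈[a=f] π[f](π[b,f](ρ[d/h](R)))) ∪ π[a,e,f](ρ[e/b](ρ[a/h](R)))) → 6
  γ[e; SUM(a)→g](((S ⋈[a=f] π[f](π[b,f](ρ[d/h](R)))) ∪ π[a,e,f](ρ[e/b](ρ[a/h](R))))) → 5

== RESULT ==
e | g
1 | 11
2 | 2
5 | 3
7 | 2
9 | 9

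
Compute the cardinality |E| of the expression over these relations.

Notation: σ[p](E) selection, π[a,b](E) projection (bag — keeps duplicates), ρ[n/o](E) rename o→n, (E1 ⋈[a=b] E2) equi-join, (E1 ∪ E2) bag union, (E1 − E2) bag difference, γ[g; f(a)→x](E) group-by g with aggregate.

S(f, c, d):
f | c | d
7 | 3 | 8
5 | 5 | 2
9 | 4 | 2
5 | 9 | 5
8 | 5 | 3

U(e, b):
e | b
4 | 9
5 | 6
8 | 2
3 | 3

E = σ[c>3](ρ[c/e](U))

Subexpression sizes:
  U → 4
  ρ[c/e](U) → 4
  σ[c>3](ρ[c/e](U)) → 3

|E| = 3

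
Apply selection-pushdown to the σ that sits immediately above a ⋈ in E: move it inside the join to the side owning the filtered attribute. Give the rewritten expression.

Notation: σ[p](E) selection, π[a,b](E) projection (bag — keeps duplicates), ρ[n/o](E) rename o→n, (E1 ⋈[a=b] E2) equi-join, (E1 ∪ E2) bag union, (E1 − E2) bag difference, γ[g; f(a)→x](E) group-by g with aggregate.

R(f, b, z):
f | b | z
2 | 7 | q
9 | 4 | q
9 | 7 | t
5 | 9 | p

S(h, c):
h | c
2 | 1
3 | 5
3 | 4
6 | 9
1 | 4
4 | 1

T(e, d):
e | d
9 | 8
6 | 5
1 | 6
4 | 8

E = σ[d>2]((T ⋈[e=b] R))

σ filters on d, owned by the left side.
E' = (σ[d>2](T) ⋈[e=b] R)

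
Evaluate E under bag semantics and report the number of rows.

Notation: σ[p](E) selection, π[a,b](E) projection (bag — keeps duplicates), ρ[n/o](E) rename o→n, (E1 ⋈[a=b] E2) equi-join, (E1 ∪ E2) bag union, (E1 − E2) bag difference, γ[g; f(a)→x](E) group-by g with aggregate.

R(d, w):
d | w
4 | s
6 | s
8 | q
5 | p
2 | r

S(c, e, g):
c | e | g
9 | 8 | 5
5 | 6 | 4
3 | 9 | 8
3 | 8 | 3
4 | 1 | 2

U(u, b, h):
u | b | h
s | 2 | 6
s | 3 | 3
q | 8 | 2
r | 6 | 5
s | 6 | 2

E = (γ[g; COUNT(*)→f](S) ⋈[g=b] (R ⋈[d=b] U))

Per-node cardinality:
  S → 5
  γ[g; COUNT(*)→f](S) → 5
  R → 5
  U → 5
  (R ⋈[d=b] U) → 4
  (γ[g; COUNT(*)→f](S) ⋈[g=b] (R ⋈[d=b] U)) → 2

|E| = 2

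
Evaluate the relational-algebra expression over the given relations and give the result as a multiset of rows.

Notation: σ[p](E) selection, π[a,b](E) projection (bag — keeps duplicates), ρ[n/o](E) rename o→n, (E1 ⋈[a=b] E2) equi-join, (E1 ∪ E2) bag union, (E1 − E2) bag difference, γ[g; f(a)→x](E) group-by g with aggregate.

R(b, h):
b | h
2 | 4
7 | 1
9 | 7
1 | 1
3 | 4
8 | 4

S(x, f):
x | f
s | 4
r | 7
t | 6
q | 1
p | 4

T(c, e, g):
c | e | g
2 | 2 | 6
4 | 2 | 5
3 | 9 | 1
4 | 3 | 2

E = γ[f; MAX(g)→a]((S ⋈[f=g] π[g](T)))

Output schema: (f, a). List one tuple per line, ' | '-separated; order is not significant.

Row counts bottom-up:
  S → 5
  T → 4
  π[g](T) → 4
  (S ⋈[f=g] π[g](T)) → 2
  γ[f; MAX(g)→a]((S ⋈[f=g] π[g](T))) → 2

== RESULT ==
f | a
1 | 1
6 | 6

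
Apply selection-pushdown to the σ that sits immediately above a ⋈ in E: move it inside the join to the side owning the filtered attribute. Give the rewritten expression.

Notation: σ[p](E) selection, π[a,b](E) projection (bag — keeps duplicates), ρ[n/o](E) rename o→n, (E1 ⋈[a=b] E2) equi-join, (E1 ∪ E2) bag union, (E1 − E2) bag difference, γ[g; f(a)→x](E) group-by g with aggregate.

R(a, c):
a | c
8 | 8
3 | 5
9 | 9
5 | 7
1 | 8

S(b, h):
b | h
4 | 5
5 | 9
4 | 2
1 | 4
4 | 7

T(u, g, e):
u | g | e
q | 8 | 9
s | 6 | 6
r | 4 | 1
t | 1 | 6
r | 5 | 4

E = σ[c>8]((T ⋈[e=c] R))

σ filters on c, owned by the right side.
E' = (T ⋈[e=c] σ[c>8](R))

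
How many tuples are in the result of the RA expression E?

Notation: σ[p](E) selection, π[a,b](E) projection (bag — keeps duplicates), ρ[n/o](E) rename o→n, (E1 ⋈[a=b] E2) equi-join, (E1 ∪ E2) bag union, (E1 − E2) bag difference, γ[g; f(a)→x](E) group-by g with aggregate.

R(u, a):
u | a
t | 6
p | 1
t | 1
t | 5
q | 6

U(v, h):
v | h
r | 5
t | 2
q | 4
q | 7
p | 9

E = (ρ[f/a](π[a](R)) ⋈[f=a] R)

Subexpression sizes:
  R → 5
  π[a](R) → 5
  ρ[f/a](π[a](R)) → 5
  R → 5
  (ρ[f/a](π[a](R)) ⋈[f=a] R) → 9

|E| = 9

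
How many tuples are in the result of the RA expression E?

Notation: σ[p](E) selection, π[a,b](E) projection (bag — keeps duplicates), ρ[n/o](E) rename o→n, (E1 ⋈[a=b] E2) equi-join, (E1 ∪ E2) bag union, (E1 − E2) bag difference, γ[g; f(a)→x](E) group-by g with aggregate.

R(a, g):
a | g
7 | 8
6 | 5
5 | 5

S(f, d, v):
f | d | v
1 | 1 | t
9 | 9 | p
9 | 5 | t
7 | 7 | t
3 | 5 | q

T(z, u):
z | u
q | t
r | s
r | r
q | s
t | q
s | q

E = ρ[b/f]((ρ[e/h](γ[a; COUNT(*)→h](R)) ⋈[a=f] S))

Row counts bottom-up:
  R → 3
  γ[a; COUNT(*)→h](R) → 3
  ρ[e/h](γ[a; COUNT(*)→h](R)) → 3
  S → 5
  (ρ[e/h](γ[a; COUNT(*)→h](R)) ⋈[a=f] S) → 1
  ρ[b/f]((ρ[e/h](γ[a; COUNT(*)→h](R)) ⋈[a=f] S)) → 1

|E| = 1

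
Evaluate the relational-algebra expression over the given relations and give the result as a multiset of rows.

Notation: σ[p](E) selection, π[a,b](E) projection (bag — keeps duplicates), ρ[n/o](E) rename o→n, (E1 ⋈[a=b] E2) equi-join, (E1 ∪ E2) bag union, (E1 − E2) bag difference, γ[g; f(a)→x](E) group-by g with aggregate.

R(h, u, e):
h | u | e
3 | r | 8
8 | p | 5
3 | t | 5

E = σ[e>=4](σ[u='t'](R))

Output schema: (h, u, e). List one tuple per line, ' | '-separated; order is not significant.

Per-node cardinality:
  R → 3
  σ[u='t'](R) → 1
  σ[e>=4](σ[u='t'](R)) → 1

== RESULT ==
h | u | e
3 | t | 5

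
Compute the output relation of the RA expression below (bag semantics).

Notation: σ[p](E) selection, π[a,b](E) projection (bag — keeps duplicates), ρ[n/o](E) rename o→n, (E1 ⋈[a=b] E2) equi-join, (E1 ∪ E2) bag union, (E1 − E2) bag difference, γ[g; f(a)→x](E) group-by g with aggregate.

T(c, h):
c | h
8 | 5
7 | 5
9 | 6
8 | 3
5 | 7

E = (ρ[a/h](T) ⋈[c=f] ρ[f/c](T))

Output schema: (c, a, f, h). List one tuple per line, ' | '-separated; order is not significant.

Stepwise |·|:
  T → 5
  ρ[a/h](T) → 5
  T → 5
  ρ[f/c](T) → 5
  (ρ[a/h](T) ⋈[c=f] ρ[f/c](T)) → 7

== RESULT ==
c | a | f | h
5 | 7 | 5 | 7
7 | 5 | 7 | 5
8 | 3 | 8 | 3
8 | 3 | 8 | 5
8 | 5 | 8 | 3
8 | 5 | 8 | 5
9 | 6 | 9 | 6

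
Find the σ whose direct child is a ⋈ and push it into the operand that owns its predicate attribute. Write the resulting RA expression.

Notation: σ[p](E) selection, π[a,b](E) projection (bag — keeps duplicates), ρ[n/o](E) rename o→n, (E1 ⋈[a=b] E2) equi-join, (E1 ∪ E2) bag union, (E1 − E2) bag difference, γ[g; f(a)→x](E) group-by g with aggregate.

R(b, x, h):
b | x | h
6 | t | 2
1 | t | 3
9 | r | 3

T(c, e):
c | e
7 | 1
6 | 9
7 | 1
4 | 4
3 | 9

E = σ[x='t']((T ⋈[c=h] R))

σ filters on x, owned by the right side.
E' = (T ⋈[c=h] σ[x='t'](R))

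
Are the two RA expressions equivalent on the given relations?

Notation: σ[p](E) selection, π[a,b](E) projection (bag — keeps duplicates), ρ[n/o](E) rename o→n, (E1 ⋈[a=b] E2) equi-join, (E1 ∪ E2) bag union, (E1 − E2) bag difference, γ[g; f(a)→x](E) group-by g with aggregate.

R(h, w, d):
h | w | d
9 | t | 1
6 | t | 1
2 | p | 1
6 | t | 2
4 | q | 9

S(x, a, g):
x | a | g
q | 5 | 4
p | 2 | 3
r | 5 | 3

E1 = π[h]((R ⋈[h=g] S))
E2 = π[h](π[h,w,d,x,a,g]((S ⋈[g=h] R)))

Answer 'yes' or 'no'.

E1 stepwise |·|:
  R → 5
  S → 3
  (R ⋈[h=g] S) → 1
  π[h]((R ⋈[h=g] S)) → 1
E2 stepwise |·|:
  S → 3
  R → 5
  (S ⋈[g=h] R) → 1
  π[h,w,d,x,a,g]((S ⋈[g=h] R)) → 1
  π[h](π[h,w,d,x,a,g]((S ⋈[g=h] R))) → 1

E1 and E2 produce the same multiset:
h
4

yes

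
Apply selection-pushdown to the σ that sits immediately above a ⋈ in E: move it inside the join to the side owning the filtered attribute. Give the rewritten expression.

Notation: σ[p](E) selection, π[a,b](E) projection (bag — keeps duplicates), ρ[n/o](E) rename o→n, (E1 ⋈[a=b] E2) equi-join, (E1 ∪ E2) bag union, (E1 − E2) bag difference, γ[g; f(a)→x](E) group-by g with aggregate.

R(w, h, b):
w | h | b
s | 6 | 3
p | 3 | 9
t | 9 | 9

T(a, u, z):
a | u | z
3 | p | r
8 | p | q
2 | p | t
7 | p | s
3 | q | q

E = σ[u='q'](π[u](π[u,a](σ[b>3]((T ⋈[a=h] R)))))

σ filters on b, owned by the right side.
E' = σ[u='q'](π[u](π[u,a]((T ⋈[a=h] σ[b>3](R)))))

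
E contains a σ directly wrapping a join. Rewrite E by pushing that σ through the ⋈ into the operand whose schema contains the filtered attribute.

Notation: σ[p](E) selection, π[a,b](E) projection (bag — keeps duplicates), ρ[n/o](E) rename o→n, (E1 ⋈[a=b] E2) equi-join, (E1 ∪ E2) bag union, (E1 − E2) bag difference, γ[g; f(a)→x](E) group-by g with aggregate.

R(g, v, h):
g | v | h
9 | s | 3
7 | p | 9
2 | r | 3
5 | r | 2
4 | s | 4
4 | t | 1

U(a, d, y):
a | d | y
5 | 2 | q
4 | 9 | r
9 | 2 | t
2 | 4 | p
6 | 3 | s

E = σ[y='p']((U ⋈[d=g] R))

σ filters on y, owned by the left side.
E' = (σ[y='p'](U) ⋈[d=g] R)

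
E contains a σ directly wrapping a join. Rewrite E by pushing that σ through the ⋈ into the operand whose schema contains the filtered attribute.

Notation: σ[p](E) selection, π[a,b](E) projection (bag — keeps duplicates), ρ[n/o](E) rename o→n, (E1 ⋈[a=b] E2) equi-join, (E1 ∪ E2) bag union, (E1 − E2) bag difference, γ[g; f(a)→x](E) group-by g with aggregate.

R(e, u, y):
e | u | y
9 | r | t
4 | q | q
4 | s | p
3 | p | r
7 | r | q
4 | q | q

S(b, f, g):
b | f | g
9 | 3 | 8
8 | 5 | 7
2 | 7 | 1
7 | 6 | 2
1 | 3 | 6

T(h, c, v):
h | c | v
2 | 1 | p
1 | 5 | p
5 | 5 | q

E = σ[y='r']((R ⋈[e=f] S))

σ filters on y, owned by the left side.
E' = (σ[y='r'](R) ⋈[e=f] S)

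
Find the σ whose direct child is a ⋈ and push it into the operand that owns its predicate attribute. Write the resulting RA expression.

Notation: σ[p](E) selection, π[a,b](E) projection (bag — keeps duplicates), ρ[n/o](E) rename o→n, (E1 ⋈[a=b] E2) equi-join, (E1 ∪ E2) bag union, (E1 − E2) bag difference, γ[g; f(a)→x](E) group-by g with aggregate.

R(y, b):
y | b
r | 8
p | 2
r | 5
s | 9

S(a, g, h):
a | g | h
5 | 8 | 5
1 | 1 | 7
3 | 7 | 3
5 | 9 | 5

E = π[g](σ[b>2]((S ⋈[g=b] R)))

σ filters on b, owned by the right side.
E' = π[g]((S ⋈[g=b] σ[b>2](R)))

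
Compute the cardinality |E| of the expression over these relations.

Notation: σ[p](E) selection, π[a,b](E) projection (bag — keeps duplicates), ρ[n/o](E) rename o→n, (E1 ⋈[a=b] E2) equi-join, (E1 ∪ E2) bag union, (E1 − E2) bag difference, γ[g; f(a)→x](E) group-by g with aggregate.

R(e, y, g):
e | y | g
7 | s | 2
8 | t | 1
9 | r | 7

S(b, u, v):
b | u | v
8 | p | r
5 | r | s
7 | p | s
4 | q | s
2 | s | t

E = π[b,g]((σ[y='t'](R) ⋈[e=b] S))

Per-node cardinality:
  R → 3
  σ[y='t'](R) → 1
  S → 5
  (σ[y='t'](R) ⋈[e=b] S) → 1
  π[b,g]((σ[y='t'](R) ⋈[e=b] S)) → 1

|E| = 1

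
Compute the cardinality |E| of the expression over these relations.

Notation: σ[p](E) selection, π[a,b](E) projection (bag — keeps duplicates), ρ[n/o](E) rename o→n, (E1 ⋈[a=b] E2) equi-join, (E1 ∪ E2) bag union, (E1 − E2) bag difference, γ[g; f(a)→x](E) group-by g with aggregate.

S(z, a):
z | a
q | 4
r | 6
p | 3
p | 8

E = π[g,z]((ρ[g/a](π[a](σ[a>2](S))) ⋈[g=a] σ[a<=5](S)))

Subexpression sizes:
  S → 4
  σ[a>2](S) → 4
  π[a](σ[a>2](S)) → 4
  ρ[g/a](π[a](σ[a>2](S))) → 4
  S → 4
  σ[a<=5](S) → 2
  (ρ[g/a](π[a](σ[a>2](S))) ⋈[g=a] σ[a<=5](S)) → 2
  π[g,z]((ρ[g/a](π[a](σ[a>2](S))) ⋈[g=a] σ[a<=5](S))) → 2

|E| = 2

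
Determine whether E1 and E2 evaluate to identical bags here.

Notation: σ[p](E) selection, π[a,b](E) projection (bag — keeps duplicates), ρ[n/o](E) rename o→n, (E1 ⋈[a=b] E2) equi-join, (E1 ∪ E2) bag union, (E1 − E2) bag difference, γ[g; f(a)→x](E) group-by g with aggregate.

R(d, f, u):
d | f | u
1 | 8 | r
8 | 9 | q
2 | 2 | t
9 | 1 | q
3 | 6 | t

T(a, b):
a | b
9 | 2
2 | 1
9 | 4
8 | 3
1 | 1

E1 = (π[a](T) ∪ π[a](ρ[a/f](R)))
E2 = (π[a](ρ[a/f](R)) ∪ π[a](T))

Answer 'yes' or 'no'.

E1 subexpression sizes:
  T → 5
  π[a](T) → 5
  R → 5
  ρ[a/f](R) → 5
  π[a](ρ[a/f](R)) → 5
  (π[a](T) ∪ π[a](ρ[a/f](R))) → 10
E2 subexpression sizes:
  R → 5
  ρ[a/f](R) → 5
  π[a](ρ[a/f](R)) → 5
  T → 5
  π[a](T) → 5
  (π[a](ρ[a/f](R)) ∪ π[a](T)) → 10

E1 and E2 produce the same multiset:
a
1
1
2
2
6
8
8
9
9
9

yes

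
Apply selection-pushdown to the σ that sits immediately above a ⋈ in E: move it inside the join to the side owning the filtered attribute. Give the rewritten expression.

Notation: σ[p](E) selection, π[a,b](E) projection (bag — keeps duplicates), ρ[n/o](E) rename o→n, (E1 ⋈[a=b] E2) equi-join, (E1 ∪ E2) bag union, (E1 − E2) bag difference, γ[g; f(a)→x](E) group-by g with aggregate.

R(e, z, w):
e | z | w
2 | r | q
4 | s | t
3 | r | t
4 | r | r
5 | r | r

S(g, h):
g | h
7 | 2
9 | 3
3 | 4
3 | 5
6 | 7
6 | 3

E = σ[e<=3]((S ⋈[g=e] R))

σ filters on e, owned by the right side.
E' = (S ⋈[g=e] σ[e<=3](R))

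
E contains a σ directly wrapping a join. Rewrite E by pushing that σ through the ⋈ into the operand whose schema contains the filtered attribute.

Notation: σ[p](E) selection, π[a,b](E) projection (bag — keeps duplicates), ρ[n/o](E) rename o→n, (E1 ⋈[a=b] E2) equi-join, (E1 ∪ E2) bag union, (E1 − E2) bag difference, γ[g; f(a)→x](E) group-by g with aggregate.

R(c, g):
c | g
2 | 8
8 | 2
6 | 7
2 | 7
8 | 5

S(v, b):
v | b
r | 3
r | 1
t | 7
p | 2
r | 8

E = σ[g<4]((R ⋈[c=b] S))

σ filters on g, owned by the left side.
E' = (σ[g<4](R) ⋈[c=b] S)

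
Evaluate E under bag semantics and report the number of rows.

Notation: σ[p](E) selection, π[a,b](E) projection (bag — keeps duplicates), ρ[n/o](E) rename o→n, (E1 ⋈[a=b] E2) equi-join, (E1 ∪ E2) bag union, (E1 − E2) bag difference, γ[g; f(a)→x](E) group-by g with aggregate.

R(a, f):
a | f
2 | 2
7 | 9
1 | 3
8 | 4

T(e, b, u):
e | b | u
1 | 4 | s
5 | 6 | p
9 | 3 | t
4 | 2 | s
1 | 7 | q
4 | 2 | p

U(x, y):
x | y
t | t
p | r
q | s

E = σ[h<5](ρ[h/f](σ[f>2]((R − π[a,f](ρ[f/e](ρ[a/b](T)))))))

Per-node cardinality:
  R → 4
  T → 6
  ρ[a/b](T) → 6
  ρ[f/e](ρ[a/b](T)) → 6
  π[a,f](ρ[f/e](ρ[a/b](T))) → 6
  (R − π[a,f](ρ[f/e](ρ[a/b](T)))) → 4
  σ[f>2]((R − π[a,f](ρ[f/e](ρ[a/b](T))))) → 3
  ρ[h/f](σ[f>2]((R − π[a,f](ρ[f/e](ρ[a/b](T)))))) → 3
  σ[h<5](ρ[h/f](σ[f>2]((R − π[a,f](ρ[f/e](ρ[a/b](T))))))) → 2

|E| = 2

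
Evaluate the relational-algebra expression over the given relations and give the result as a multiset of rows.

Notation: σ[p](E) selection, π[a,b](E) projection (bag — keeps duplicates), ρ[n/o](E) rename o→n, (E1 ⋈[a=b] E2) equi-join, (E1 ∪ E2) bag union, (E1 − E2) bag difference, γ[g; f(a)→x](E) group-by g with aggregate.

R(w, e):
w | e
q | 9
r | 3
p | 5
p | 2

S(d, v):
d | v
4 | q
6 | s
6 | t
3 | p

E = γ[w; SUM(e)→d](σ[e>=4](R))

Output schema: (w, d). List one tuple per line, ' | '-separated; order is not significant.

Stepwise |·|:
  R → 4
  σ[e>=4](R) → 2
  γ[w; SUM(e)→d](σ[e>=4](R)) → 2

== RESULT ==
w | d
p | 5
q | 9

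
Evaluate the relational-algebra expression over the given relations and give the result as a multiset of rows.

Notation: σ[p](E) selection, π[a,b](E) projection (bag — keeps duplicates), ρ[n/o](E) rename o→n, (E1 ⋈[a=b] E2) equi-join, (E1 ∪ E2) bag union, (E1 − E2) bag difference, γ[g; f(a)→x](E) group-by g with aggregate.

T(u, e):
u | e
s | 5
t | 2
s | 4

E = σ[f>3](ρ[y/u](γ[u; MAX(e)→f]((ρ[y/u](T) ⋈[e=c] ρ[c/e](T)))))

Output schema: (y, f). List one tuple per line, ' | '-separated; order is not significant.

Subexpression sizes:
  T → 3
  ρ[y/u](T) → 3
  T → 3
  ρ[c/e](T) → 3
  (ρ[y/u](T) ⋈[e=c] ρ[c/e](T)) → 3
  γ[u; MAX(e)→f]((ρ[y/u](T) ⋈[e=c] ρ[c/e](T))) → 2
  ρ[y/u](γ[u; MAX(e)→f]((ρ[y/u](T) ⋈[e=c] ρ[c/e](T)))) → 2
  σ[f>3](ρ[y/u](γ[u; MAX(e)→f]((ρ[y/u](T) ⋈[e=c] ρ[c/e](T))))) → 1

== RESULT ==
y | f
s | 5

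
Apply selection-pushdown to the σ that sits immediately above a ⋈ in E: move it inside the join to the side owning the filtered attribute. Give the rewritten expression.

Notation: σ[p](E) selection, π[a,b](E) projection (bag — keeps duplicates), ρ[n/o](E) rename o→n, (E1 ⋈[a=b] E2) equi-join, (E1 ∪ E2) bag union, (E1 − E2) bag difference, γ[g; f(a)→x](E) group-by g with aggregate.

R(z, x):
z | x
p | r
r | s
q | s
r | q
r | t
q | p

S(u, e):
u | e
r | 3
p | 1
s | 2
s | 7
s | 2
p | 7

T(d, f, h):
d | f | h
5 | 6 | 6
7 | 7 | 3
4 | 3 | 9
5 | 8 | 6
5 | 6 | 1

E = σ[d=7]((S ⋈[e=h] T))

σ filters on d, owned by the right side.
E' = (S ⋈[e=h] σ[d=7](T))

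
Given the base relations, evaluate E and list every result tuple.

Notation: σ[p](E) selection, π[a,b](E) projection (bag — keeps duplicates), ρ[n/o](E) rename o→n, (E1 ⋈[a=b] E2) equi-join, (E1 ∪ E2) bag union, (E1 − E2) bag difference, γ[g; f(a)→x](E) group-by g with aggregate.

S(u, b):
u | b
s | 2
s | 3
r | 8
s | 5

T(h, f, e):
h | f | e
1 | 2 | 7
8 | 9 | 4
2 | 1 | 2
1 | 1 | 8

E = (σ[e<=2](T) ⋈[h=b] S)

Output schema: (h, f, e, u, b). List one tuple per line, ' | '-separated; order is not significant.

Row counts bottom-up:
  T → 4
  σ[e<=2](T) → 1
  S → 4
  (σ[e<=2](T) ⋈[h=b] S) → 1

== RESULT ==
h | f | e | u | b
2 | 1 | 2 | s | 2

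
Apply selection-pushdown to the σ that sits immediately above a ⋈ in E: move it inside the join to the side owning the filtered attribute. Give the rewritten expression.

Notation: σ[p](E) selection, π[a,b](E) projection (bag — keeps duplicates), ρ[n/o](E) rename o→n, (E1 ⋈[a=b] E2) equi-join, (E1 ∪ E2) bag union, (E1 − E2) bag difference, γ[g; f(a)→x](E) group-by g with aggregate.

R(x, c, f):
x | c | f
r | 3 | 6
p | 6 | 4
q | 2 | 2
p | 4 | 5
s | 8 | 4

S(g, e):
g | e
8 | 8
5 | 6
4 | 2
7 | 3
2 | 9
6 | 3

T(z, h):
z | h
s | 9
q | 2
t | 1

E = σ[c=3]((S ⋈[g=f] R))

σ filters on c, owned by the right side.
E' = (S ⋈[g=f] σ[c=3](R))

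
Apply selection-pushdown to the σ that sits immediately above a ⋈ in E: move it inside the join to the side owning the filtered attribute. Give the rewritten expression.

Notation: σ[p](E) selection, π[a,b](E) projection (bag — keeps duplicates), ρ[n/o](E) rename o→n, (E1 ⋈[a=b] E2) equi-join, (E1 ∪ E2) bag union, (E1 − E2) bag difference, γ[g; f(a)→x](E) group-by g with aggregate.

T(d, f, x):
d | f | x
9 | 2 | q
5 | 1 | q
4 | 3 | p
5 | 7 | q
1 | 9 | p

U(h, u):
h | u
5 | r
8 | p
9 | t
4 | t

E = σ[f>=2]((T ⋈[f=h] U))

σ filters on f, owned by the left side.
E' = (σ[f>=2](T) ⋈[f=h] U)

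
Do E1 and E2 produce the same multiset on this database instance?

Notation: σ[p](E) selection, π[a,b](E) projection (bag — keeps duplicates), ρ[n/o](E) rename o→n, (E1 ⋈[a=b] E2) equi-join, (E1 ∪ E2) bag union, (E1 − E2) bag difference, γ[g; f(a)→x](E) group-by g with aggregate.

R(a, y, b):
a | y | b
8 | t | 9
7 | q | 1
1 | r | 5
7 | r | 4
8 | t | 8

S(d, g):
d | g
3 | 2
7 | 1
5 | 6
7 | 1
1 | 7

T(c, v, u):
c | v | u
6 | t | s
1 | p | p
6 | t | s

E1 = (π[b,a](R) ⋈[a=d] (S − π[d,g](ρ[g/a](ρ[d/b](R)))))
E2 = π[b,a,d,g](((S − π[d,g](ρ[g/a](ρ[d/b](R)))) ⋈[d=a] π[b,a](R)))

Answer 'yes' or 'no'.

E1 subexpression sizes:
  R → 5
  π[b,a](R) → 5
  S → 5
  R → 5
  ρ[d/b](R) → 5
  ρ[g/a](ρ[d/b](R)) → 5
  π[d,g](ρ[g/a](ρ[d/b](R))) → 5
  (S − π[d,g](ρ[g/a](ρ[d/b](R)))) → 4
  (π[b,a](R) ⋈[a=d] (S − π[d,g](ρ[g/a](ρ[d/b](R))))) → 4
E2 subexpression sizes:
  S → 5
  R → 5
  ρ[d/b](R) → 5
  ρ[g/a](ρ[d/b](R)) → 5
  π[d,g](ρ[g/a](ρ[d/b](R))) → 5
  (S − π[d,g](ρ[g/a](ρ[d/b](R)))) → 4
  R → 5
  π[b,a](R) → 5
  ((S − π[d,g](ρ[g/a](ρ[d/b](R)))) ⋈[d=a] π[b,a](R)) → 4
  π[b,a,d,g](((S − π[d,g](ρ[g/a](ρ[d/b](R)))) ⋈[d=a] π[b,a](R))) → 4

E1 and E2 produce the same multiset:
b | a | d | g
1 | 7 | 7 | 1
1 | 7 | 7 | 1
4 | 7 | 7 | 1
4 | 7 | 7 | 1

yes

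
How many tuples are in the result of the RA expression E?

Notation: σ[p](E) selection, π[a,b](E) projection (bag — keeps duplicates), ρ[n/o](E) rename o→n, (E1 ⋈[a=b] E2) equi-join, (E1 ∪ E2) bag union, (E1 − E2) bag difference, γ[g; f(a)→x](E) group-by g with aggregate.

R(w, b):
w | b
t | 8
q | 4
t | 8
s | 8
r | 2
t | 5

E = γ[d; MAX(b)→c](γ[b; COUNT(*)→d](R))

Stepwise |·|:
  R → 6
  γ[b; COUNT(*)→d](R) → 4
  γ[d; MAX(b)→c](γ[b; COUNT(*)→d](R)) → 2

|E| = 2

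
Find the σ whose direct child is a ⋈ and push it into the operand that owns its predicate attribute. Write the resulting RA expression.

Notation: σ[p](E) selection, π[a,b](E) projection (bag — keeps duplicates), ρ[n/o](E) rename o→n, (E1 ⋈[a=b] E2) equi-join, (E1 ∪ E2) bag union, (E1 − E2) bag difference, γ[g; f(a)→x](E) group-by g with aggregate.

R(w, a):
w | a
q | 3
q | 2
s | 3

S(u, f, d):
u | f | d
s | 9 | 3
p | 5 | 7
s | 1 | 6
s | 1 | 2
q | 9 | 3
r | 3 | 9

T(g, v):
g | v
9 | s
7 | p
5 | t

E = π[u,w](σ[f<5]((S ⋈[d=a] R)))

σ filters on f, owned by the left side.
E' = π[u,w]((σ[f<5](S) ⋈[d=a] R))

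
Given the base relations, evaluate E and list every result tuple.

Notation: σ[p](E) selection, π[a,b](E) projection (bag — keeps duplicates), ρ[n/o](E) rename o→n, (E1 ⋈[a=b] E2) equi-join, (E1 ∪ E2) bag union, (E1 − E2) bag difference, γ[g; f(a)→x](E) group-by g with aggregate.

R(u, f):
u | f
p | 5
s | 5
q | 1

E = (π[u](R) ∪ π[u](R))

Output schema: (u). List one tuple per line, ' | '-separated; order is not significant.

Stepwise |·|:
  R → 3
  π[u](R) → 3
  R → 3
  π[u](R) → 3
  (π[u](R) ∪ π[u](R)) → 6

== RESULT ==
u
p
p
q
q
s
s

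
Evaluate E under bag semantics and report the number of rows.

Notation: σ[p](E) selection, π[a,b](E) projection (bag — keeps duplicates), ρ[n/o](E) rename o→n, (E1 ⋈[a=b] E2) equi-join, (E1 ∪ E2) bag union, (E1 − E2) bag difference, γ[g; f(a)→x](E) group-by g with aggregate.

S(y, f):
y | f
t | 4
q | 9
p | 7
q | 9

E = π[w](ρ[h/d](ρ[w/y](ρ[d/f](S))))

Per-node cardinality:
  S → 4
  ρ[d/f](S) → 4
  ρ[w/y](ρ[d/f](S)) → 4
  ρ[h/d](ρ[w/y](ρ[d/f](S))) → 4
  π[w](ρ[h/d](ρ[w/y](ρ[d/f](S)))) → 4

|E| = 4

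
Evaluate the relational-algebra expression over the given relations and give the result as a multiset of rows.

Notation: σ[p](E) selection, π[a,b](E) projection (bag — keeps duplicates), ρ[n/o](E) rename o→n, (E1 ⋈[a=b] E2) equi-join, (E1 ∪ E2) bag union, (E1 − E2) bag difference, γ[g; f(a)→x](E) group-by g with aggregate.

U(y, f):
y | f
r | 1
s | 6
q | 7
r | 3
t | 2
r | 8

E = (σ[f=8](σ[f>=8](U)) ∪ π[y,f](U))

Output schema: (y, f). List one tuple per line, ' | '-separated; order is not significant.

Row counts bottom-up:
  U → 6
  σ[f>=8](U) → 1
  σ[f=8](σ[f>=8](U)) → 1
  U → 6
  π[y,f](U) → 6
  (σ[f=8](σ[f>=8](U)) ∪ π[y,f](U)) → 7

== RESULT ==
y | f
q | 7
r | 1
r | 3
r | 8
r | 8
s | 6
t | 2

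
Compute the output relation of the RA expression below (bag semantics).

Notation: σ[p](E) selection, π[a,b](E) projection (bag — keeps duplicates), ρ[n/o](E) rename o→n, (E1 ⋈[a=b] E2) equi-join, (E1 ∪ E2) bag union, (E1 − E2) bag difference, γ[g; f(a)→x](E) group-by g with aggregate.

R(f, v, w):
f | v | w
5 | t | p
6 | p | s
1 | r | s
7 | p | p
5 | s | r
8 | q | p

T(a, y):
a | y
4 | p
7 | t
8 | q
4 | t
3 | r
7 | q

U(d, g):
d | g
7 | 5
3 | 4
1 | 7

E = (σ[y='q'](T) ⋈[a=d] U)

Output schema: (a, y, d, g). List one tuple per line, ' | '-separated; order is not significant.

Stepwise |·|:
  T → 6
  σ[y='q'](T) → 2
  U → 3
  (σ[y='q'](T) ⋈[a=d] U) → 1

== RESULT ==
a | y | d | g
7 | q | 7 | 5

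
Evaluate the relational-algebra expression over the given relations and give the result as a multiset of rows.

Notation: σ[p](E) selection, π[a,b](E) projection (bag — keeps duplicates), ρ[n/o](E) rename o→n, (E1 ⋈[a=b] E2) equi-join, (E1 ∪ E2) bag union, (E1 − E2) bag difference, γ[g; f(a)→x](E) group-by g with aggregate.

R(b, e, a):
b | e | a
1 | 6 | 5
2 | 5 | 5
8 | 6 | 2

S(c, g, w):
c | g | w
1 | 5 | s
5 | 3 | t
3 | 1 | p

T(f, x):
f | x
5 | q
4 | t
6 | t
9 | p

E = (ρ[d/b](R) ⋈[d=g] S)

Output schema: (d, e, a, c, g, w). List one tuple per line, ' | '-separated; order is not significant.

Row counts bottom-up:
  R → 3
  ρ[d/b](R) → 3
  S → 3
  (ρ[d/b](R) ⋈[d=g] S) → 1

== RESULT ==
d | e | a | c | g | w
1 | 6 | 5 | 3 | 1 | p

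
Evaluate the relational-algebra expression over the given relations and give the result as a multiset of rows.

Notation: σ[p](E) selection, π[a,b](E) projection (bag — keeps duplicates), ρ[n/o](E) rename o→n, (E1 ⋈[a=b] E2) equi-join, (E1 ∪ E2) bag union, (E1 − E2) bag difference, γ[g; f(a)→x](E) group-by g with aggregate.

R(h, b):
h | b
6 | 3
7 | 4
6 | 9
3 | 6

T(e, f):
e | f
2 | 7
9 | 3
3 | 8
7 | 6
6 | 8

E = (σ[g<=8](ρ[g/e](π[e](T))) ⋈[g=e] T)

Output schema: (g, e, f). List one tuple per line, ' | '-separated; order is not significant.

Stepwise |·|:
  T → 5
  π[e](T) → 5
  ρ[g/e](π[e](T)) → 5
  σ[g<=8](ρ[g/e](π[e](T))) → 4
  T → 5
  (σ[g<=8](ρ[g/e](π[e](T))) ⋈[g=e] T) → 4

== RESULT ==
g | e | f
2 | 2 | 7
3 | 3 | 8
6 | 6 | 8
7 | 7 | 6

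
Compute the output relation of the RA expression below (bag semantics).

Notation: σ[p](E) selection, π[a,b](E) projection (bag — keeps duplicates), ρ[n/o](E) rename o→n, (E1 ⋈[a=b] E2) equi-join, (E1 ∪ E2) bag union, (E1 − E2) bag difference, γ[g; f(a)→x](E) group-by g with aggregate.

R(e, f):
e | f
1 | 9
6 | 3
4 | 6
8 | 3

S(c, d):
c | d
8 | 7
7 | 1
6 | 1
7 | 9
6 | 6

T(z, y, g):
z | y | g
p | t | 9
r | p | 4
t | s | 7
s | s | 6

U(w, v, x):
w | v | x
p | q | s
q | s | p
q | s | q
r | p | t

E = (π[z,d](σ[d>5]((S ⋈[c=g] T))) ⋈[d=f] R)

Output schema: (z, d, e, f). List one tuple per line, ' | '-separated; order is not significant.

Per-node cardinality:
  S → 5
  T → 4
  (S ⋈[c=g] T) → 4
  σ[d>5]((S ⋈[c=g] T)) → 2
  π[z,d](σ[d>5]((S ⋈[c=g] T))) → 2
  R → 4
  (π[z,d](σ[d>5]((S ⋈[c=g] T))) ⋈[d=f] R) → 2

== RESULT ==
z | d | e | f
s | 6 | 4 | 6
t | 9 | 1 | 9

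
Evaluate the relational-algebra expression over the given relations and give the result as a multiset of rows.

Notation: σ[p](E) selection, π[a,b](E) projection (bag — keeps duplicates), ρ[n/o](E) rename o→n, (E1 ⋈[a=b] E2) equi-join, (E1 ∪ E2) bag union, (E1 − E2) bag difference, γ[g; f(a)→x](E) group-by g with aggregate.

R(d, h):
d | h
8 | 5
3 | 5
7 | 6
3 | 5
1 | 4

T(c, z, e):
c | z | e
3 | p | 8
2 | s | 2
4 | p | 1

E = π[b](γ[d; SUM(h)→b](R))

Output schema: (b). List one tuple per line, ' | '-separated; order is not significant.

Subexpression sizes:
  R → 5
  γ[d; SUM(h)→b](R) → 4
  π[b](γ[d; SUM(h)→b](R)) → 4

== RESULT ==
b
4
5
6
10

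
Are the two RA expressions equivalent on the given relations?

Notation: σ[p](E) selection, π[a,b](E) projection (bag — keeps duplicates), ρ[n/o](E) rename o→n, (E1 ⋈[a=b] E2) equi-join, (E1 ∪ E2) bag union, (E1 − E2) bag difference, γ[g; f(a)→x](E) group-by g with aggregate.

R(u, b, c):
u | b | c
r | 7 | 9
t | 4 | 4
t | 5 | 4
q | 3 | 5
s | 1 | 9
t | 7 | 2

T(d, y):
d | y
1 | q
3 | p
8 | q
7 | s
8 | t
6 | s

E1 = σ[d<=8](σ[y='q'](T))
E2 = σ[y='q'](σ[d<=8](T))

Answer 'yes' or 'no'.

E1 subexpression sizes:
  T → 6
  σ[y='q'](T) → 2
  σ[d<=8](σ[y='q'](T)) → 2
E2 subexpression sizes:
  T → 6
  σ[d<=8](T) → 6
  σ[y='q'](σ[d<=8](T)) → 2

E1 and E2 produce the same multiset:
d | y
1 | q
8 | q

yes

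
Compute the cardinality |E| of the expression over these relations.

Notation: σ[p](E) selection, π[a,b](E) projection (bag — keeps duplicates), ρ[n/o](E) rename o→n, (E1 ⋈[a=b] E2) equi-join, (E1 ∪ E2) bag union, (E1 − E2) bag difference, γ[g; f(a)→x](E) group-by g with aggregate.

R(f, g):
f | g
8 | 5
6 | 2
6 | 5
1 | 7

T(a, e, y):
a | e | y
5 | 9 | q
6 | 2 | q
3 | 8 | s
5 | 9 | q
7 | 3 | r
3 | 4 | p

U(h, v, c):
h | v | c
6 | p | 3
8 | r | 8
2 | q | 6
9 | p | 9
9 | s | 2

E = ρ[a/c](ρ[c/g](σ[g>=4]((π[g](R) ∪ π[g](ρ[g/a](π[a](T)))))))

Row counts bottom-up:
  R → 4
  π[g](R) → 4
  T → 6
  π[a](T) → 6
  ρ[g/a](π[a](T)) → 6
  π[g](ρ[g/a](π[a](T))) → 6
  (π[g](R) ∪ π[g](ρ[g/a](π[a](T)))) → 10
  σ[g>=4]((π[g](R) ∪ π[g](ρ[g/a](π[a](T))))) → 7
  ρ[c/g](σ[g>=4]((π[g](R) ∪ π[g](ρ[g/a](π[a](T)))))) → 7
  ρ[a/c](ρ[c/g](σ[g>=4]((π[g](R) ∪ π[g](ρ[g/a](π[a](T))))))) → 7

|E| = 7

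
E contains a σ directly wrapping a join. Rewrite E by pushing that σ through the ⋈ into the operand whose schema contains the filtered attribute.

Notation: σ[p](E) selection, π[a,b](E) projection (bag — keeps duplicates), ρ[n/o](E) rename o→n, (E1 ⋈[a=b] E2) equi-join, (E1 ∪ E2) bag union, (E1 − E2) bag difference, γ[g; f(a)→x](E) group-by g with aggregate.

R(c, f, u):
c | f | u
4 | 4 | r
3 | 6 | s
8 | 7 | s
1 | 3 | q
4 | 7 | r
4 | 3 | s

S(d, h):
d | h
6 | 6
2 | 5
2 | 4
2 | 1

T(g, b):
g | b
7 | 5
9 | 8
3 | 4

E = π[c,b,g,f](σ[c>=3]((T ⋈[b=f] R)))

σ filters on c, owned by the right side.
E' = π[c,b,g,f]((T ⋈[b=f] σ[c>=3](R)))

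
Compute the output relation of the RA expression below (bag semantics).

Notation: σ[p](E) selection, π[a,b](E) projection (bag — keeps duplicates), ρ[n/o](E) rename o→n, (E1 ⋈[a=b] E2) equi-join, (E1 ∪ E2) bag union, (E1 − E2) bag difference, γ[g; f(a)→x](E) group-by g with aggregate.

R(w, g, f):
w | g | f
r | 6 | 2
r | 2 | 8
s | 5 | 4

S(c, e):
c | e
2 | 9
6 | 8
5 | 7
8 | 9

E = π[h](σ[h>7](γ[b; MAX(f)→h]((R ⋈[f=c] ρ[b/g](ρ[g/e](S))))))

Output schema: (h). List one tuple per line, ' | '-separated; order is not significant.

Per-node cardinality:
  R → 3
  S → 4
  ρ[g/e](S) → 4
  ρ[b/g](ρ[g/e](S)) → 4
  (R ⋈[f=c] ρ[b/g](ρ[g/e](S))) → 2
  γ[b; MAX(f)→h]((R ⋈[f=c] ρ[b/g](ρ[g/e](S)))) → 1
  σ[h>7](γ[b; MAX(f)→h]((R ⋈[f=c] ρ[b/g](ρ[g/e](S))))) → 1
  π[h](σ[h>7](γ[b; MAX(f)→h]((R ⋈[f=c] ρ[b/g](ρ[g/e](S)))))) → 1

== RESULT ==
h
8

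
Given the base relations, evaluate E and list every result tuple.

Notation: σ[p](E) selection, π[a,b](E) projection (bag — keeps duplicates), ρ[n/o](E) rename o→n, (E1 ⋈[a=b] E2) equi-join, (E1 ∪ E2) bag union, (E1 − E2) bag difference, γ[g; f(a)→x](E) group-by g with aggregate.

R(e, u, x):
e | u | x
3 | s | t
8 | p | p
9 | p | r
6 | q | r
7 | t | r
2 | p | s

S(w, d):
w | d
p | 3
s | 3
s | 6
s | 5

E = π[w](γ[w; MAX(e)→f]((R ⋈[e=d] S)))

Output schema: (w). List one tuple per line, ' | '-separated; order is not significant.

Row counts bottom-up:
  R → 6
  S → 4
  (R ⋈[e=d] S) → 3
  γ[w; MAX(e)→f]((R ⋈[e=d] S)) → 2
  π[w](γ[w; MAX(e)→f]((R ⋈[e=d] S))) → 2

== RESULT ==
w
p
s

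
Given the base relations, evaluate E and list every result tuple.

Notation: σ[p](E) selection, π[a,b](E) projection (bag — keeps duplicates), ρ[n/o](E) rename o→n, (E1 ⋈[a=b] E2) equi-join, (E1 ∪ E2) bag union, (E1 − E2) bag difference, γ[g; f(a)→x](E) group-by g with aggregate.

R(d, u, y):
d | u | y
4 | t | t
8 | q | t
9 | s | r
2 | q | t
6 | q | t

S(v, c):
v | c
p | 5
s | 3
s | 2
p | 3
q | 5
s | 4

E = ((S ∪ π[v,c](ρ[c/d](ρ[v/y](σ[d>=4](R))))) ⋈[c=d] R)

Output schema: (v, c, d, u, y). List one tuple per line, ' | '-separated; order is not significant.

Stepwise |·|:
  S → 6
  R → 5
  σ[d>=4](R) → 4
  ρ[v/y](σ[d>=4](R)) → 4
  ρ[c/d](ρ[v/y](σ[d>=4](R))) → 4
  π[v,c](ρ[c/d](ρ[v/y](σ[d>=4](R)))) → 4
  (S ∪ π[v,c](ρ[c/d](ρ[v/y](σ[d>=4](R))))) → 10
  R → 5
  ((S ∪ π[v,c](ρ[c/d](ρ[v/y](σ[d>=4](R))))) ⋈[c=d] R) → 6

== RESULT ==
v | c | d | u | y
r | 9 | 9 | s | r
s | 2 | 2 | q | t
s | 4 | 4 | t | t
t | 4 | 4 | t | t
t | 6 | 6 | q | t
t | 8 | 8 | q | t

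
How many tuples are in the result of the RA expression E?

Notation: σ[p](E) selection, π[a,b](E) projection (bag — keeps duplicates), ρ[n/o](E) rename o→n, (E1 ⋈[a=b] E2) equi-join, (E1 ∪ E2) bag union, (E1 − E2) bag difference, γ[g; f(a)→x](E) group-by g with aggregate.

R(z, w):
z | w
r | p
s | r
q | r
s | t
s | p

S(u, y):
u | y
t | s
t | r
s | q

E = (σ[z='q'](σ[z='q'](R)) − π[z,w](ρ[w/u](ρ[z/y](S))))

Per-node cardinality:
  R → 5
  σ[z='q'](R) → 1
  σ[z='q'](σ[z='q'](R)) → 1
  S → 3
  ρ[z/y](S) → 3
  ρ[w/u](ρ[z/y](S)) → 3
  π[z,w](ρ[w/u](ρ[z/y](S))) → 3
  (σ[z='q'](σ[z='q'](R)) − π[z,w](ρ[w/u](ρ[z/y](S)))) → 1

|E| = 1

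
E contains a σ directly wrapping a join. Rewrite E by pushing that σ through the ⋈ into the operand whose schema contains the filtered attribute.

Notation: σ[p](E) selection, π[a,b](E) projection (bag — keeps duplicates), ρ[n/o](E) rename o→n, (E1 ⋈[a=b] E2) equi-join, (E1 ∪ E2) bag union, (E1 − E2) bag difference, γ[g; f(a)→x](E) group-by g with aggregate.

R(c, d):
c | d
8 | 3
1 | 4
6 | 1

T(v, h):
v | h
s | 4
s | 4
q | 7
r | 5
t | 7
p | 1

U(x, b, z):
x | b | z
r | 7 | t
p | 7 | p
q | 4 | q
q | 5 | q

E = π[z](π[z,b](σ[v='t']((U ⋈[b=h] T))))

σ filters on v, owned by the right side.
E' = π[z](π[z,b]((U ⋈[b=h] σ[v='t'](T))))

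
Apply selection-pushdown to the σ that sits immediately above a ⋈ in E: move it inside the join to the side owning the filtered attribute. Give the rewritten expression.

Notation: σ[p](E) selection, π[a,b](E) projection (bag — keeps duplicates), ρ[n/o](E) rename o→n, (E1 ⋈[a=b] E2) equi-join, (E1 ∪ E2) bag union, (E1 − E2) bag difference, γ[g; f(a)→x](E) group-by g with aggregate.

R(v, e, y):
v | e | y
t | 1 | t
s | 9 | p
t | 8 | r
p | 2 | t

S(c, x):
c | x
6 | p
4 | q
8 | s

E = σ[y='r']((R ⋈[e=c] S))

σ filters on y, owned by the left side.
E' = (σ[y='r'](R) ⋈[e=c] S)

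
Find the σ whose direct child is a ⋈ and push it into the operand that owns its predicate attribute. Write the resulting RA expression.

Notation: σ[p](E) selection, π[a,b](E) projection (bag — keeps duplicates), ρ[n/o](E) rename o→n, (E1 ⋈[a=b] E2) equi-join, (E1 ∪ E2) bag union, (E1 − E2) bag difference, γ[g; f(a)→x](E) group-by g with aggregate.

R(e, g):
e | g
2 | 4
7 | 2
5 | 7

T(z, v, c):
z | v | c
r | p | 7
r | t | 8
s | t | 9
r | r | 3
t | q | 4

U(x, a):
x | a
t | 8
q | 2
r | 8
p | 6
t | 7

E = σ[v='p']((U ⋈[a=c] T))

σ filters on v, owned by the right side.
E' = (U ⋈[a=c] σ[v='p'](T))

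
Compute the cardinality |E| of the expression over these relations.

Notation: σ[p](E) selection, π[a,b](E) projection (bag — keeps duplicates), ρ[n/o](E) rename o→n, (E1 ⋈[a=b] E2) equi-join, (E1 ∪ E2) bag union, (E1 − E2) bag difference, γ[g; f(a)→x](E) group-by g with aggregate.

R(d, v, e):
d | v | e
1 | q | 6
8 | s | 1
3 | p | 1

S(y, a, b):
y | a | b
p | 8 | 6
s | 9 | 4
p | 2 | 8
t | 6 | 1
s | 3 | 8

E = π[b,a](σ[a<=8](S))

Row counts bottom-up:
  S → 5
  σ[a<=8](S) → 4
  π[b,a](σ[a<=8](S)) → 4

|E| = 4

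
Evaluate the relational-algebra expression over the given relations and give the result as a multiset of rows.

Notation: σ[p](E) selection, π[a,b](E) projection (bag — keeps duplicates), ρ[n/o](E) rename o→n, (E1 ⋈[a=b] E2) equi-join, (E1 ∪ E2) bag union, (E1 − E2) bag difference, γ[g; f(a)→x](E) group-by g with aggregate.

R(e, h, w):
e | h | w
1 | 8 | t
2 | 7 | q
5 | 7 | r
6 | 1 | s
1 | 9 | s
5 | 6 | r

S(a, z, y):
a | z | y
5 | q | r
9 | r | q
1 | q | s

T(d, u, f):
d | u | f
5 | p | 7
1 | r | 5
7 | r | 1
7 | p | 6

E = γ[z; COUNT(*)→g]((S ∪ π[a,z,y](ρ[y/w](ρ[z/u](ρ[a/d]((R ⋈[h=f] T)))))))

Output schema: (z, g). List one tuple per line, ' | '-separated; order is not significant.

Row counts bottom-up:
  S → 3
  R → 6
  T → 4
  (R ⋈[h=f] T) → 4
  ρ[a/d]((R ⋈[h=f] T)) → 4
  ρ[z/u](ρ[a/d]((R ⋈[h=f] T))) → 4
  ρ[y/w](ρ[z/u](ρ[a/d]((R ⋈[h=f] T)))) → 4
  π[a,z,y](ρ[y/w](ρ[z/u](ρ[a/d]((R ⋈[h=f] T))))) → 4
  (S ∪ π[a,z,y](ρ[y/w](ρ[z/u](ρ[a/d]((R ⋈[h=f] T)))))) → 7
  γ[z; COUNT(*)→g]((S ∪ π[a,z,y](ρ[y/w](ρ[z/u](ρ[a/d]((R ⋈[h=f] T))))))) → 3

== RESULT ==
z | g
p | 3
q | 2
r | 2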